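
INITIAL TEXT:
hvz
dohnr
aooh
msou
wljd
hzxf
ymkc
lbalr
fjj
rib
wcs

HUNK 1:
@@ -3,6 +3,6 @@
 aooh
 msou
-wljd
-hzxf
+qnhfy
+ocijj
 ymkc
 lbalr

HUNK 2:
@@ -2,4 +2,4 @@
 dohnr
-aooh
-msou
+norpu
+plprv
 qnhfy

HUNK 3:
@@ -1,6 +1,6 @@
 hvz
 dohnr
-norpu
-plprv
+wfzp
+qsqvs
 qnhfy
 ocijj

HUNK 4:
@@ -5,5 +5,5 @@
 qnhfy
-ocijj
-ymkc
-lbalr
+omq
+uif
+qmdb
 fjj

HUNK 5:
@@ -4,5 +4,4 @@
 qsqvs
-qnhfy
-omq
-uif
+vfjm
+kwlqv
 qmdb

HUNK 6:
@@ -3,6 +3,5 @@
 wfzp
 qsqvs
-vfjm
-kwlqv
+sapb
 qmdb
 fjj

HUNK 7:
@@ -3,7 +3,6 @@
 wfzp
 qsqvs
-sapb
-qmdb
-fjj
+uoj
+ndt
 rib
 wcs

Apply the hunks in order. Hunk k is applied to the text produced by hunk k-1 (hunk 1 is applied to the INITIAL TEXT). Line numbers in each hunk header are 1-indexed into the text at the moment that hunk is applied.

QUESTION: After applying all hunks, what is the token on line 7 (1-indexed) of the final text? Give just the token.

Answer: rib

Derivation:
Hunk 1: at line 3 remove [wljd,hzxf] add [qnhfy,ocijj] -> 11 lines: hvz dohnr aooh msou qnhfy ocijj ymkc lbalr fjj rib wcs
Hunk 2: at line 2 remove [aooh,msou] add [norpu,plprv] -> 11 lines: hvz dohnr norpu plprv qnhfy ocijj ymkc lbalr fjj rib wcs
Hunk 3: at line 1 remove [norpu,plprv] add [wfzp,qsqvs] -> 11 lines: hvz dohnr wfzp qsqvs qnhfy ocijj ymkc lbalr fjj rib wcs
Hunk 4: at line 5 remove [ocijj,ymkc,lbalr] add [omq,uif,qmdb] -> 11 lines: hvz dohnr wfzp qsqvs qnhfy omq uif qmdb fjj rib wcs
Hunk 5: at line 4 remove [qnhfy,omq,uif] add [vfjm,kwlqv] -> 10 lines: hvz dohnr wfzp qsqvs vfjm kwlqv qmdb fjj rib wcs
Hunk 6: at line 3 remove [vfjm,kwlqv] add [sapb] -> 9 lines: hvz dohnr wfzp qsqvs sapb qmdb fjj rib wcs
Hunk 7: at line 3 remove [sapb,qmdb,fjj] add [uoj,ndt] -> 8 lines: hvz dohnr wfzp qsqvs uoj ndt rib wcs
Final line 7: rib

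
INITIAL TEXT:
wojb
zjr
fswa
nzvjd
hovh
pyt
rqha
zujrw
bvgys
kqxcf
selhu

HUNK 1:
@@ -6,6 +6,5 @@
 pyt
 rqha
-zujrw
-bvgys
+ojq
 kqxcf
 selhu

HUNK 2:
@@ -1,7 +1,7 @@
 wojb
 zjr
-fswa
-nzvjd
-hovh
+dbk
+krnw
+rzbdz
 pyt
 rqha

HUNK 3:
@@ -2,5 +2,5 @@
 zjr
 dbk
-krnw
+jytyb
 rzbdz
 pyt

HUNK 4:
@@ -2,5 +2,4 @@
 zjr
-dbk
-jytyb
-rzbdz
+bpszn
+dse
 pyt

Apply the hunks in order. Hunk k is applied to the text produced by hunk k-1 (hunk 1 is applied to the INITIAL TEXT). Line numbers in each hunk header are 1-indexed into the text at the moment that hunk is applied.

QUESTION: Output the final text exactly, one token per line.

Answer: wojb
zjr
bpszn
dse
pyt
rqha
ojq
kqxcf
selhu

Derivation:
Hunk 1: at line 6 remove [zujrw,bvgys] add [ojq] -> 10 lines: wojb zjr fswa nzvjd hovh pyt rqha ojq kqxcf selhu
Hunk 2: at line 1 remove [fswa,nzvjd,hovh] add [dbk,krnw,rzbdz] -> 10 lines: wojb zjr dbk krnw rzbdz pyt rqha ojq kqxcf selhu
Hunk 3: at line 2 remove [krnw] add [jytyb] -> 10 lines: wojb zjr dbk jytyb rzbdz pyt rqha ojq kqxcf selhu
Hunk 4: at line 2 remove [dbk,jytyb,rzbdz] add [bpszn,dse] -> 9 lines: wojb zjr bpszn dse pyt rqha ojq kqxcf selhu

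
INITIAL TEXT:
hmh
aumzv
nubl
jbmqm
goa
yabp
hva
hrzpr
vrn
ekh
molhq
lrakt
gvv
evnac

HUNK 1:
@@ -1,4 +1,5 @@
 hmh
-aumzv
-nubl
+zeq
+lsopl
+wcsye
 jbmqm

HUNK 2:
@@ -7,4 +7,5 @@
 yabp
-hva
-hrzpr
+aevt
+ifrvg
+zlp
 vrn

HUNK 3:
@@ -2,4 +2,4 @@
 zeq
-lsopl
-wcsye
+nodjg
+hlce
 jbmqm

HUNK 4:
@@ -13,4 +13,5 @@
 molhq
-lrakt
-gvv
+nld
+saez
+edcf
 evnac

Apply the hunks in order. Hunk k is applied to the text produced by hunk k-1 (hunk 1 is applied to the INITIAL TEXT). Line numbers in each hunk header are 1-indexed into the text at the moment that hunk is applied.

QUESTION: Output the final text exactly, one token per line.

Hunk 1: at line 1 remove [aumzv,nubl] add [zeq,lsopl,wcsye] -> 15 lines: hmh zeq lsopl wcsye jbmqm goa yabp hva hrzpr vrn ekh molhq lrakt gvv evnac
Hunk 2: at line 7 remove [hva,hrzpr] add [aevt,ifrvg,zlp] -> 16 lines: hmh zeq lsopl wcsye jbmqm goa yabp aevt ifrvg zlp vrn ekh molhq lrakt gvv evnac
Hunk 3: at line 2 remove [lsopl,wcsye] add [nodjg,hlce] -> 16 lines: hmh zeq nodjg hlce jbmqm goa yabp aevt ifrvg zlp vrn ekh molhq lrakt gvv evnac
Hunk 4: at line 13 remove [lrakt,gvv] add [nld,saez,edcf] -> 17 lines: hmh zeq nodjg hlce jbmqm goa yabp aevt ifrvg zlp vrn ekh molhq nld saez edcf evnac

Answer: hmh
zeq
nodjg
hlce
jbmqm
goa
yabp
aevt
ifrvg
zlp
vrn
ekh
molhq
nld
saez
edcf
evnac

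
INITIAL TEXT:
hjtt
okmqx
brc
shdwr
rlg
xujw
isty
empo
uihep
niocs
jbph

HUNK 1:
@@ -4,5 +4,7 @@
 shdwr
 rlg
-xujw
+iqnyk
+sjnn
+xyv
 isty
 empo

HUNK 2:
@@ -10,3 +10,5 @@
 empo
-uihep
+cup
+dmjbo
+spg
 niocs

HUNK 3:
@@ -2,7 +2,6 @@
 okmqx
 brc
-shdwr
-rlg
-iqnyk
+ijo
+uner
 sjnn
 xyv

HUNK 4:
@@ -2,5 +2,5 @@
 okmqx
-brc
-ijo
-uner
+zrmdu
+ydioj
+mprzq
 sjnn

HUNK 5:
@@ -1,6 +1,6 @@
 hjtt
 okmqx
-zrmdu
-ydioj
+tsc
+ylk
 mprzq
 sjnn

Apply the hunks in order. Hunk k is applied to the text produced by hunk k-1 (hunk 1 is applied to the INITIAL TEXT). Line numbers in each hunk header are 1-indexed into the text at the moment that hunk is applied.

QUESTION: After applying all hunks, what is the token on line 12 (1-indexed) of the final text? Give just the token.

Answer: spg

Derivation:
Hunk 1: at line 4 remove [xujw] add [iqnyk,sjnn,xyv] -> 13 lines: hjtt okmqx brc shdwr rlg iqnyk sjnn xyv isty empo uihep niocs jbph
Hunk 2: at line 10 remove [uihep] add [cup,dmjbo,spg] -> 15 lines: hjtt okmqx brc shdwr rlg iqnyk sjnn xyv isty empo cup dmjbo spg niocs jbph
Hunk 3: at line 2 remove [shdwr,rlg,iqnyk] add [ijo,uner] -> 14 lines: hjtt okmqx brc ijo uner sjnn xyv isty empo cup dmjbo spg niocs jbph
Hunk 4: at line 2 remove [brc,ijo,uner] add [zrmdu,ydioj,mprzq] -> 14 lines: hjtt okmqx zrmdu ydioj mprzq sjnn xyv isty empo cup dmjbo spg niocs jbph
Hunk 5: at line 1 remove [zrmdu,ydioj] add [tsc,ylk] -> 14 lines: hjtt okmqx tsc ylk mprzq sjnn xyv isty empo cup dmjbo spg niocs jbph
Final line 12: spg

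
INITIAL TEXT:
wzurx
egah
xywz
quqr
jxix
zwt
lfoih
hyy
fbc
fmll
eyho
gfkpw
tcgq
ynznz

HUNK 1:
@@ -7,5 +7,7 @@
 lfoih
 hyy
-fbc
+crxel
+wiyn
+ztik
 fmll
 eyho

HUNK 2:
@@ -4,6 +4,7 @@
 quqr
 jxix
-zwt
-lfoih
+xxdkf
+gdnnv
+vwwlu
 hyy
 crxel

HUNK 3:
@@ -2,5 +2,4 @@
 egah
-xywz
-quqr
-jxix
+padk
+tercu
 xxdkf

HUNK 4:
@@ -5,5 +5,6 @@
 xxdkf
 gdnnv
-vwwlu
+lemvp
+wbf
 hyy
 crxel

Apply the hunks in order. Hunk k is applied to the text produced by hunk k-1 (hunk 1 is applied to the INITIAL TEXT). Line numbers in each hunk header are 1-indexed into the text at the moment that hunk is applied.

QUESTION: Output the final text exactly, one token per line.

Answer: wzurx
egah
padk
tercu
xxdkf
gdnnv
lemvp
wbf
hyy
crxel
wiyn
ztik
fmll
eyho
gfkpw
tcgq
ynznz

Derivation:
Hunk 1: at line 7 remove [fbc] add [crxel,wiyn,ztik] -> 16 lines: wzurx egah xywz quqr jxix zwt lfoih hyy crxel wiyn ztik fmll eyho gfkpw tcgq ynznz
Hunk 2: at line 4 remove [zwt,lfoih] add [xxdkf,gdnnv,vwwlu] -> 17 lines: wzurx egah xywz quqr jxix xxdkf gdnnv vwwlu hyy crxel wiyn ztik fmll eyho gfkpw tcgq ynznz
Hunk 3: at line 2 remove [xywz,quqr,jxix] add [padk,tercu] -> 16 lines: wzurx egah padk tercu xxdkf gdnnv vwwlu hyy crxel wiyn ztik fmll eyho gfkpw tcgq ynznz
Hunk 4: at line 5 remove [vwwlu] add [lemvp,wbf] -> 17 lines: wzurx egah padk tercu xxdkf gdnnv lemvp wbf hyy crxel wiyn ztik fmll eyho gfkpw tcgq ynznz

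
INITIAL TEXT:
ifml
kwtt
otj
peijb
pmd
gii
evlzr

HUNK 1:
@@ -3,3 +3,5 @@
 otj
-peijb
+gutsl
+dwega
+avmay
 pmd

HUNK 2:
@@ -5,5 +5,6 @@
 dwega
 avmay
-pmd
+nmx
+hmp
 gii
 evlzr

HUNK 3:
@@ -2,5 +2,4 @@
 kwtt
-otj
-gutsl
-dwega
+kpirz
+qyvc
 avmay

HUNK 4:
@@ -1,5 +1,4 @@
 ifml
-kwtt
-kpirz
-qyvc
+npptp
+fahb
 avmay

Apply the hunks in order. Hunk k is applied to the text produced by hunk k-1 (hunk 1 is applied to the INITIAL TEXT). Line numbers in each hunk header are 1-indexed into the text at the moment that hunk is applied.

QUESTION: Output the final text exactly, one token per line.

Hunk 1: at line 3 remove [peijb] add [gutsl,dwega,avmay] -> 9 lines: ifml kwtt otj gutsl dwega avmay pmd gii evlzr
Hunk 2: at line 5 remove [pmd] add [nmx,hmp] -> 10 lines: ifml kwtt otj gutsl dwega avmay nmx hmp gii evlzr
Hunk 3: at line 2 remove [otj,gutsl,dwega] add [kpirz,qyvc] -> 9 lines: ifml kwtt kpirz qyvc avmay nmx hmp gii evlzr
Hunk 4: at line 1 remove [kwtt,kpirz,qyvc] add [npptp,fahb] -> 8 lines: ifml npptp fahb avmay nmx hmp gii evlzr

Answer: ifml
npptp
fahb
avmay
nmx
hmp
gii
evlzr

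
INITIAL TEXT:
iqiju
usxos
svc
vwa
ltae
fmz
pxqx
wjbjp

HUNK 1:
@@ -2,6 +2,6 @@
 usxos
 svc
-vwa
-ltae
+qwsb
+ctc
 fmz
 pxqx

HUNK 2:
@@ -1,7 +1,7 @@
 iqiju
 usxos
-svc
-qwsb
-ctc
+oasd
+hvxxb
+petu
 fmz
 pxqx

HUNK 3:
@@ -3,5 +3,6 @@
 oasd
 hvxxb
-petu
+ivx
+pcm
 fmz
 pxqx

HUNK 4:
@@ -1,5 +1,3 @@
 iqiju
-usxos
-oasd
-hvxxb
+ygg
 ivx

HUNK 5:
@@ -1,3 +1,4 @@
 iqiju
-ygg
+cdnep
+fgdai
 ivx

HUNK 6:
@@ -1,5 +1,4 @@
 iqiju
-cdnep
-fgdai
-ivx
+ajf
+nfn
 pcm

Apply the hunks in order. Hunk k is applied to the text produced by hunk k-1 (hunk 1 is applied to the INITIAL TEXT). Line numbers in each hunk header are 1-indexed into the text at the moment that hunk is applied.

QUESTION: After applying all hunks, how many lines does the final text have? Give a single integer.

Hunk 1: at line 2 remove [vwa,ltae] add [qwsb,ctc] -> 8 lines: iqiju usxos svc qwsb ctc fmz pxqx wjbjp
Hunk 2: at line 1 remove [svc,qwsb,ctc] add [oasd,hvxxb,petu] -> 8 lines: iqiju usxos oasd hvxxb petu fmz pxqx wjbjp
Hunk 3: at line 3 remove [petu] add [ivx,pcm] -> 9 lines: iqiju usxos oasd hvxxb ivx pcm fmz pxqx wjbjp
Hunk 4: at line 1 remove [usxos,oasd,hvxxb] add [ygg] -> 7 lines: iqiju ygg ivx pcm fmz pxqx wjbjp
Hunk 5: at line 1 remove [ygg] add [cdnep,fgdai] -> 8 lines: iqiju cdnep fgdai ivx pcm fmz pxqx wjbjp
Hunk 6: at line 1 remove [cdnep,fgdai,ivx] add [ajf,nfn] -> 7 lines: iqiju ajf nfn pcm fmz pxqx wjbjp
Final line count: 7

Answer: 7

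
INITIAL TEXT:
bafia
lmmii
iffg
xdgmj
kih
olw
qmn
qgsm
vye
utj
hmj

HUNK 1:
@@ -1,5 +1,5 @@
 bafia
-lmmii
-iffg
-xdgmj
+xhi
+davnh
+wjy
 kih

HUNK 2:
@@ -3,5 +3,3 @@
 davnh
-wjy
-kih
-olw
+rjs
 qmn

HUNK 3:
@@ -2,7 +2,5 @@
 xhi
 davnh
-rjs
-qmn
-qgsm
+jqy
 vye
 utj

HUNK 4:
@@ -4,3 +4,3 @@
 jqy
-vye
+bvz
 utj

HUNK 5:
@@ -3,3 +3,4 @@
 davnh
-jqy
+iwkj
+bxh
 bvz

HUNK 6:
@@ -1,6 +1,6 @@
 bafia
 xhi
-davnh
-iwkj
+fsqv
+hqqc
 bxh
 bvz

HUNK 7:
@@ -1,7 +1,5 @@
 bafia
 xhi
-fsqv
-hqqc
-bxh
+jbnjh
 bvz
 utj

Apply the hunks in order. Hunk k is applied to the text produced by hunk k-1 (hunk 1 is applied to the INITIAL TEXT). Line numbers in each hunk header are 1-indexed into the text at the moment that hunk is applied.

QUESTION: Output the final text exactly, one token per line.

Hunk 1: at line 1 remove [lmmii,iffg,xdgmj] add [xhi,davnh,wjy] -> 11 lines: bafia xhi davnh wjy kih olw qmn qgsm vye utj hmj
Hunk 2: at line 3 remove [wjy,kih,olw] add [rjs] -> 9 lines: bafia xhi davnh rjs qmn qgsm vye utj hmj
Hunk 3: at line 2 remove [rjs,qmn,qgsm] add [jqy] -> 7 lines: bafia xhi davnh jqy vye utj hmj
Hunk 4: at line 4 remove [vye] add [bvz] -> 7 lines: bafia xhi davnh jqy bvz utj hmj
Hunk 5: at line 3 remove [jqy] add [iwkj,bxh] -> 8 lines: bafia xhi davnh iwkj bxh bvz utj hmj
Hunk 6: at line 1 remove [davnh,iwkj] add [fsqv,hqqc] -> 8 lines: bafia xhi fsqv hqqc bxh bvz utj hmj
Hunk 7: at line 1 remove [fsqv,hqqc,bxh] add [jbnjh] -> 6 lines: bafia xhi jbnjh bvz utj hmj

Answer: bafia
xhi
jbnjh
bvz
utj
hmj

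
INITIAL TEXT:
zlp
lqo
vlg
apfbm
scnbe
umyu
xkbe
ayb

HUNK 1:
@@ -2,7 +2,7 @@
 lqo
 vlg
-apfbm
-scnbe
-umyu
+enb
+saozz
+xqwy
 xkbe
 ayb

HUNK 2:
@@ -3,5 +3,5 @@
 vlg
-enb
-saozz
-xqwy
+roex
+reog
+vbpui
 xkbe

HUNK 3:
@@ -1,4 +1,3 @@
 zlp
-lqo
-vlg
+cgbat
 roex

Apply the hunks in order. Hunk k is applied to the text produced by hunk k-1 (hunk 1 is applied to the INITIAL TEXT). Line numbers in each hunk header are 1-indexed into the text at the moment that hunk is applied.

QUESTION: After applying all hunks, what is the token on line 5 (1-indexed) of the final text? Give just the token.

Hunk 1: at line 2 remove [apfbm,scnbe,umyu] add [enb,saozz,xqwy] -> 8 lines: zlp lqo vlg enb saozz xqwy xkbe ayb
Hunk 2: at line 3 remove [enb,saozz,xqwy] add [roex,reog,vbpui] -> 8 lines: zlp lqo vlg roex reog vbpui xkbe ayb
Hunk 3: at line 1 remove [lqo,vlg] add [cgbat] -> 7 lines: zlp cgbat roex reog vbpui xkbe ayb
Final line 5: vbpui

Answer: vbpui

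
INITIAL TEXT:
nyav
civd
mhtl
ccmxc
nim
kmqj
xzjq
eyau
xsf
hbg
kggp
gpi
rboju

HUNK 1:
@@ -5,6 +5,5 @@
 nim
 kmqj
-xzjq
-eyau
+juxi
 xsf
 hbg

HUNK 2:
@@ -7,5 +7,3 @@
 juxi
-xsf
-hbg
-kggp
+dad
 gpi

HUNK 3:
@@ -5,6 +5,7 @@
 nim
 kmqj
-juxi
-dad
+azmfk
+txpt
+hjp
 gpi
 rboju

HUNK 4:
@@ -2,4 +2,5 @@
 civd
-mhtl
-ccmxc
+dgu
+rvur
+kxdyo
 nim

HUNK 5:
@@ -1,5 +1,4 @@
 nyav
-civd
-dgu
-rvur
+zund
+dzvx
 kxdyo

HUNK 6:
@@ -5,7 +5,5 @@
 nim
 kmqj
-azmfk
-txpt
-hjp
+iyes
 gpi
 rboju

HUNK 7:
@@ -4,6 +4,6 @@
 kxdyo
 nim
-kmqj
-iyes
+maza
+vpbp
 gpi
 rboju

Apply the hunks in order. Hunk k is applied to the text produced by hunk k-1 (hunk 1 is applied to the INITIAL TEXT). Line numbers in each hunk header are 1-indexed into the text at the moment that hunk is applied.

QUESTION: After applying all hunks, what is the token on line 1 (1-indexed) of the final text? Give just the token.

Answer: nyav

Derivation:
Hunk 1: at line 5 remove [xzjq,eyau] add [juxi] -> 12 lines: nyav civd mhtl ccmxc nim kmqj juxi xsf hbg kggp gpi rboju
Hunk 2: at line 7 remove [xsf,hbg,kggp] add [dad] -> 10 lines: nyav civd mhtl ccmxc nim kmqj juxi dad gpi rboju
Hunk 3: at line 5 remove [juxi,dad] add [azmfk,txpt,hjp] -> 11 lines: nyav civd mhtl ccmxc nim kmqj azmfk txpt hjp gpi rboju
Hunk 4: at line 2 remove [mhtl,ccmxc] add [dgu,rvur,kxdyo] -> 12 lines: nyav civd dgu rvur kxdyo nim kmqj azmfk txpt hjp gpi rboju
Hunk 5: at line 1 remove [civd,dgu,rvur] add [zund,dzvx] -> 11 lines: nyav zund dzvx kxdyo nim kmqj azmfk txpt hjp gpi rboju
Hunk 6: at line 5 remove [azmfk,txpt,hjp] add [iyes] -> 9 lines: nyav zund dzvx kxdyo nim kmqj iyes gpi rboju
Hunk 7: at line 4 remove [kmqj,iyes] add [maza,vpbp] -> 9 lines: nyav zund dzvx kxdyo nim maza vpbp gpi rboju
Final line 1: nyav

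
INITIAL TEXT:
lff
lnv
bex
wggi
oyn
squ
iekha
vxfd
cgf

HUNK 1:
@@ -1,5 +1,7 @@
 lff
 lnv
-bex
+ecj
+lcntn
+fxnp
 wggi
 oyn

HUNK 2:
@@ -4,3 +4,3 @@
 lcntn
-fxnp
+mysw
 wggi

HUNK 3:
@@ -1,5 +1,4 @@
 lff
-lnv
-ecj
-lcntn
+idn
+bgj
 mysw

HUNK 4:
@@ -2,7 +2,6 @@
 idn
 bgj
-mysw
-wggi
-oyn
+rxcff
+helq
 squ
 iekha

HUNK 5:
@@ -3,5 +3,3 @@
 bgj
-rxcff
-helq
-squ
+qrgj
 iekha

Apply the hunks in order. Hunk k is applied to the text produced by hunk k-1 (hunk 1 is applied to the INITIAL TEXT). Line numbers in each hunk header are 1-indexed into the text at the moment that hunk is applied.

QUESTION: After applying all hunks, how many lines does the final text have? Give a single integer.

Hunk 1: at line 1 remove [bex] add [ecj,lcntn,fxnp] -> 11 lines: lff lnv ecj lcntn fxnp wggi oyn squ iekha vxfd cgf
Hunk 2: at line 4 remove [fxnp] add [mysw] -> 11 lines: lff lnv ecj lcntn mysw wggi oyn squ iekha vxfd cgf
Hunk 3: at line 1 remove [lnv,ecj,lcntn] add [idn,bgj] -> 10 lines: lff idn bgj mysw wggi oyn squ iekha vxfd cgf
Hunk 4: at line 2 remove [mysw,wggi,oyn] add [rxcff,helq] -> 9 lines: lff idn bgj rxcff helq squ iekha vxfd cgf
Hunk 5: at line 3 remove [rxcff,helq,squ] add [qrgj] -> 7 lines: lff idn bgj qrgj iekha vxfd cgf
Final line count: 7

Answer: 7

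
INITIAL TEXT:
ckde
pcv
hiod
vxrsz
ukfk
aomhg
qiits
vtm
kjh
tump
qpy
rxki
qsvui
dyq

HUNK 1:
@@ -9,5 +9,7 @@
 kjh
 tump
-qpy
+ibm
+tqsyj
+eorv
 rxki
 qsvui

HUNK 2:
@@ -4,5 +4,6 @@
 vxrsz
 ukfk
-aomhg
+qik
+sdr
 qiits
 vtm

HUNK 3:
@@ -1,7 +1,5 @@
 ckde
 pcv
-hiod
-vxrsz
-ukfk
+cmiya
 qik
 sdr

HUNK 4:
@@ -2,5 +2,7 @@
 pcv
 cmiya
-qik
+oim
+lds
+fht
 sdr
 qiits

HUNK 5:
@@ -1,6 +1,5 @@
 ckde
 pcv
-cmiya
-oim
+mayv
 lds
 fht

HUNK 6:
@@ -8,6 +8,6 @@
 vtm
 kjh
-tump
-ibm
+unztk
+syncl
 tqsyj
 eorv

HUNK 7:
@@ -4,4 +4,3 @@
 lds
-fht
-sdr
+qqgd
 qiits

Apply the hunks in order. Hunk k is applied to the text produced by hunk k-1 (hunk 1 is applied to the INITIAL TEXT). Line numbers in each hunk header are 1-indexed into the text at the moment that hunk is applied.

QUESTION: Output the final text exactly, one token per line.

Answer: ckde
pcv
mayv
lds
qqgd
qiits
vtm
kjh
unztk
syncl
tqsyj
eorv
rxki
qsvui
dyq

Derivation:
Hunk 1: at line 9 remove [qpy] add [ibm,tqsyj,eorv] -> 16 lines: ckde pcv hiod vxrsz ukfk aomhg qiits vtm kjh tump ibm tqsyj eorv rxki qsvui dyq
Hunk 2: at line 4 remove [aomhg] add [qik,sdr] -> 17 lines: ckde pcv hiod vxrsz ukfk qik sdr qiits vtm kjh tump ibm tqsyj eorv rxki qsvui dyq
Hunk 3: at line 1 remove [hiod,vxrsz,ukfk] add [cmiya] -> 15 lines: ckde pcv cmiya qik sdr qiits vtm kjh tump ibm tqsyj eorv rxki qsvui dyq
Hunk 4: at line 2 remove [qik] add [oim,lds,fht] -> 17 lines: ckde pcv cmiya oim lds fht sdr qiits vtm kjh tump ibm tqsyj eorv rxki qsvui dyq
Hunk 5: at line 1 remove [cmiya,oim] add [mayv] -> 16 lines: ckde pcv mayv lds fht sdr qiits vtm kjh tump ibm tqsyj eorv rxki qsvui dyq
Hunk 6: at line 8 remove [tump,ibm] add [unztk,syncl] -> 16 lines: ckde pcv mayv lds fht sdr qiits vtm kjh unztk syncl tqsyj eorv rxki qsvui dyq
Hunk 7: at line 4 remove [fht,sdr] add [qqgd] -> 15 lines: ckde pcv mayv lds qqgd qiits vtm kjh unztk syncl tqsyj eorv rxki qsvui dyq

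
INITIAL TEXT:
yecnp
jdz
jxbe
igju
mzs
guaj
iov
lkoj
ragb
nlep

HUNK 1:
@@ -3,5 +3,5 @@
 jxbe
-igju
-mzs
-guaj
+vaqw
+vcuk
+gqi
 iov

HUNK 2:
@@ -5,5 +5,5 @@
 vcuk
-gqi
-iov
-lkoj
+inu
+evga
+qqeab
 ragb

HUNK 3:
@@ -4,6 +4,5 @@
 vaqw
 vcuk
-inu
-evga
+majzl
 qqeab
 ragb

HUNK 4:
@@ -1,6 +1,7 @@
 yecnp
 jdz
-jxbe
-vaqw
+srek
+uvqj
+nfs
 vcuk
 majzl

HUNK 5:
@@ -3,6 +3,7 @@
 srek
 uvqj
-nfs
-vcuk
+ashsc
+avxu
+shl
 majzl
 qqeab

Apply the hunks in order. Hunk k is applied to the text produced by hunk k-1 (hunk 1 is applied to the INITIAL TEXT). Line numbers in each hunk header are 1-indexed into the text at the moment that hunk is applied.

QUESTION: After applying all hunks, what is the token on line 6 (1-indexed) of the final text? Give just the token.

Hunk 1: at line 3 remove [igju,mzs,guaj] add [vaqw,vcuk,gqi] -> 10 lines: yecnp jdz jxbe vaqw vcuk gqi iov lkoj ragb nlep
Hunk 2: at line 5 remove [gqi,iov,lkoj] add [inu,evga,qqeab] -> 10 lines: yecnp jdz jxbe vaqw vcuk inu evga qqeab ragb nlep
Hunk 3: at line 4 remove [inu,evga] add [majzl] -> 9 lines: yecnp jdz jxbe vaqw vcuk majzl qqeab ragb nlep
Hunk 4: at line 1 remove [jxbe,vaqw] add [srek,uvqj,nfs] -> 10 lines: yecnp jdz srek uvqj nfs vcuk majzl qqeab ragb nlep
Hunk 5: at line 3 remove [nfs,vcuk] add [ashsc,avxu,shl] -> 11 lines: yecnp jdz srek uvqj ashsc avxu shl majzl qqeab ragb nlep
Final line 6: avxu

Answer: avxu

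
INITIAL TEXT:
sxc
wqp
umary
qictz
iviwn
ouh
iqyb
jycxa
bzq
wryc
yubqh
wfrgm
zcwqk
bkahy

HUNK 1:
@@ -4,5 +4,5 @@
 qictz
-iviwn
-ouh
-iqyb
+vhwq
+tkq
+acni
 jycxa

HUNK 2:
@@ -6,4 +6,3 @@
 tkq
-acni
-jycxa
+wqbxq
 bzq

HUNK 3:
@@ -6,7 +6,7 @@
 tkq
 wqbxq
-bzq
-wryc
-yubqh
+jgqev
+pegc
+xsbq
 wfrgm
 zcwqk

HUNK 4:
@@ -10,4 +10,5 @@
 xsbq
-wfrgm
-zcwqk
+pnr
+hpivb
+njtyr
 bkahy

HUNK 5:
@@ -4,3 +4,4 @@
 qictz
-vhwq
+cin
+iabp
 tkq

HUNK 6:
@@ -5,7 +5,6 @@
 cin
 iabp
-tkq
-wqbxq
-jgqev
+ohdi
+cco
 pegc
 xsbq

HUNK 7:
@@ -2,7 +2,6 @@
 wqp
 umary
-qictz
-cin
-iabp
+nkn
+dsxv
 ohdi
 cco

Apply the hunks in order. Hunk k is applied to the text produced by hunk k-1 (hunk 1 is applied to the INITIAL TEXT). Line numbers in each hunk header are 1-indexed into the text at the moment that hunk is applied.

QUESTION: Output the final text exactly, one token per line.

Answer: sxc
wqp
umary
nkn
dsxv
ohdi
cco
pegc
xsbq
pnr
hpivb
njtyr
bkahy

Derivation:
Hunk 1: at line 4 remove [iviwn,ouh,iqyb] add [vhwq,tkq,acni] -> 14 lines: sxc wqp umary qictz vhwq tkq acni jycxa bzq wryc yubqh wfrgm zcwqk bkahy
Hunk 2: at line 6 remove [acni,jycxa] add [wqbxq] -> 13 lines: sxc wqp umary qictz vhwq tkq wqbxq bzq wryc yubqh wfrgm zcwqk bkahy
Hunk 3: at line 6 remove [bzq,wryc,yubqh] add [jgqev,pegc,xsbq] -> 13 lines: sxc wqp umary qictz vhwq tkq wqbxq jgqev pegc xsbq wfrgm zcwqk bkahy
Hunk 4: at line 10 remove [wfrgm,zcwqk] add [pnr,hpivb,njtyr] -> 14 lines: sxc wqp umary qictz vhwq tkq wqbxq jgqev pegc xsbq pnr hpivb njtyr bkahy
Hunk 5: at line 4 remove [vhwq] add [cin,iabp] -> 15 lines: sxc wqp umary qictz cin iabp tkq wqbxq jgqev pegc xsbq pnr hpivb njtyr bkahy
Hunk 6: at line 5 remove [tkq,wqbxq,jgqev] add [ohdi,cco] -> 14 lines: sxc wqp umary qictz cin iabp ohdi cco pegc xsbq pnr hpivb njtyr bkahy
Hunk 7: at line 2 remove [qictz,cin,iabp] add [nkn,dsxv] -> 13 lines: sxc wqp umary nkn dsxv ohdi cco pegc xsbq pnr hpivb njtyr bkahy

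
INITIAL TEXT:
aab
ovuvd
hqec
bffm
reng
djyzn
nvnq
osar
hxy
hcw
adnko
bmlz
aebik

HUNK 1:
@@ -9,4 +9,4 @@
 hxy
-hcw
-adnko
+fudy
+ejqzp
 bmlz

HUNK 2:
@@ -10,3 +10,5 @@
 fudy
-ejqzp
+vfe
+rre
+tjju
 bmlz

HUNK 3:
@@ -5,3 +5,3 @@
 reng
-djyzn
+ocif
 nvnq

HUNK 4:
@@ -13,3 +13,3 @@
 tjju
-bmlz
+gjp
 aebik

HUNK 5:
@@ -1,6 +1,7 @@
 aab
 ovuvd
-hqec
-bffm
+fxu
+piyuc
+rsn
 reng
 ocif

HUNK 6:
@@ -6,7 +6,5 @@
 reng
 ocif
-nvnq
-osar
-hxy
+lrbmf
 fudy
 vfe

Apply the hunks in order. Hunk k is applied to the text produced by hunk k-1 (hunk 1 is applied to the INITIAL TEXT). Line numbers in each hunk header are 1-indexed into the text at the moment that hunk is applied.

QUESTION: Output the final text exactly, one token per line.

Hunk 1: at line 9 remove [hcw,adnko] add [fudy,ejqzp] -> 13 lines: aab ovuvd hqec bffm reng djyzn nvnq osar hxy fudy ejqzp bmlz aebik
Hunk 2: at line 10 remove [ejqzp] add [vfe,rre,tjju] -> 15 lines: aab ovuvd hqec bffm reng djyzn nvnq osar hxy fudy vfe rre tjju bmlz aebik
Hunk 3: at line 5 remove [djyzn] add [ocif] -> 15 lines: aab ovuvd hqec bffm reng ocif nvnq osar hxy fudy vfe rre tjju bmlz aebik
Hunk 4: at line 13 remove [bmlz] add [gjp] -> 15 lines: aab ovuvd hqec bffm reng ocif nvnq osar hxy fudy vfe rre tjju gjp aebik
Hunk 5: at line 1 remove [hqec,bffm] add [fxu,piyuc,rsn] -> 16 lines: aab ovuvd fxu piyuc rsn reng ocif nvnq osar hxy fudy vfe rre tjju gjp aebik
Hunk 6: at line 6 remove [nvnq,osar,hxy] add [lrbmf] -> 14 lines: aab ovuvd fxu piyuc rsn reng ocif lrbmf fudy vfe rre tjju gjp aebik

Answer: aab
ovuvd
fxu
piyuc
rsn
reng
ocif
lrbmf
fudy
vfe
rre
tjju
gjp
aebik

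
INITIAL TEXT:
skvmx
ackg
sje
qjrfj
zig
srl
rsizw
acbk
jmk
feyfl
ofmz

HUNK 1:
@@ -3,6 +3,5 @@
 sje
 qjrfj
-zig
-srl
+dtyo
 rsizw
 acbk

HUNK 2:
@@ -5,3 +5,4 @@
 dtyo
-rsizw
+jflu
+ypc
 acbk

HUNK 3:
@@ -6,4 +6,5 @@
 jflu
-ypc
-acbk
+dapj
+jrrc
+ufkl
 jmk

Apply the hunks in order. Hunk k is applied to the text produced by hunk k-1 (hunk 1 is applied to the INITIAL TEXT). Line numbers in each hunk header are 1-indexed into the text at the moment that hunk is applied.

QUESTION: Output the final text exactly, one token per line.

Hunk 1: at line 3 remove [zig,srl] add [dtyo] -> 10 lines: skvmx ackg sje qjrfj dtyo rsizw acbk jmk feyfl ofmz
Hunk 2: at line 5 remove [rsizw] add [jflu,ypc] -> 11 lines: skvmx ackg sje qjrfj dtyo jflu ypc acbk jmk feyfl ofmz
Hunk 3: at line 6 remove [ypc,acbk] add [dapj,jrrc,ufkl] -> 12 lines: skvmx ackg sje qjrfj dtyo jflu dapj jrrc ufkl jmk feyfl ofmz

Answer: skvmx
ackg
sje
qjrfj
dtyo
jflu
dapj
jrrc
ufkl
jmk
feyfl
ofmz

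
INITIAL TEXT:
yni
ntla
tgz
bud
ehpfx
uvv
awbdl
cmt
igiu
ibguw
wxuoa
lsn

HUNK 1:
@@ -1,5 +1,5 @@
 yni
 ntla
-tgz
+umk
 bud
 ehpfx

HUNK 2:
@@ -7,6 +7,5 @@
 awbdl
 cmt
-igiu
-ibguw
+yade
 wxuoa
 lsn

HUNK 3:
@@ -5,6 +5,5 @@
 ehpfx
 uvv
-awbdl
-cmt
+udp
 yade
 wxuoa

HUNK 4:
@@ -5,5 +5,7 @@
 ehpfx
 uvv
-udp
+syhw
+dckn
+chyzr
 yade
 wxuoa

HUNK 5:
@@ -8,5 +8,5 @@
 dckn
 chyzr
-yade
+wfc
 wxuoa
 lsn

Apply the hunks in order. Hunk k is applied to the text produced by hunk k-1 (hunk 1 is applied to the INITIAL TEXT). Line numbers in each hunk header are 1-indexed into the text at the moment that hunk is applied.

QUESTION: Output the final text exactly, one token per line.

Answer: yni
ntla
umk
bud
ehpfx
uvv
syhw
dckn
chyzr
wfc
wxuoa
lsn

Derivation:
Hunk 1: at line 1 remove [tgz] add [umk] -> 12 lines: yni ntla umk bud ehpfx uvv awbdl cmt igiu ibguw wxuoa lsn
Hunk 2: at line 7 remove [igiu,ibguw] add [yade] -> 11 lines: yni ntla umk bud ehpfx uvv awbdl cmt yade wxuoa lsn
Hunk 3: at line 5 remove [awbdl,cmt] add [udp] -> 10 lines: yni ntla umk bud ehpfx uvv udp yade wxuoa lsn
Hunk 4: at line 5 remove [udp] add [syhw,dckn,chyzr] -> 12 lines: yni ntla umk bud ehpfx uvv syhw dckn chyzr yade wxuoa lsn
Hunk 5: at line 8 remove [yade] add [wfc] -> 12 lines: yni ntla umk bud ehpfx uvv syhw dckn chyzr wfc wxuoa lsn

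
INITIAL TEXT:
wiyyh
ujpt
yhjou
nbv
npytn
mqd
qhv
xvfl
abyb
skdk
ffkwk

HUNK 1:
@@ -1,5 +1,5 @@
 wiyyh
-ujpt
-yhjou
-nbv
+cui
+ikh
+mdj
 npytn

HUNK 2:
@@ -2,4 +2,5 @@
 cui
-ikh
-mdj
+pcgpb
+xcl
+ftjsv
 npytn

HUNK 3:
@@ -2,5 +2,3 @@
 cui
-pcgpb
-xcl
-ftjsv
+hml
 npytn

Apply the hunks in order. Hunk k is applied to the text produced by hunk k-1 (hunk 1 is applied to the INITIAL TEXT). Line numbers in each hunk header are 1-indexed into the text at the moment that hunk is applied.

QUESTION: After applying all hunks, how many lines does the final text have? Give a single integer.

Hunk 1: at line 1 remove [ujpt,yhjou,nbv] add [cui,ikh,mdj] -> 11 lines: wiyyh cui ikh mdj npytn mqd qhv xvfl abyb skdk ffkwk
Hunk 2: at line 2 remove [ikh,mdj] add [pcgpb,xcl,ftjsv] -> 12 lines: wiyyh cui pcgpb xcl ftjsv npytn mqd qhv xvfl abyb skdk ffkwk
Hunk 3: at line 2 remove [pcgpb,xcl,ftjsv] add [hml] -> 10 lines: wiyyh cui hml npytn mqd qhv xvfl abyb skdk ffkwk
Final line count: 10

Answer: 10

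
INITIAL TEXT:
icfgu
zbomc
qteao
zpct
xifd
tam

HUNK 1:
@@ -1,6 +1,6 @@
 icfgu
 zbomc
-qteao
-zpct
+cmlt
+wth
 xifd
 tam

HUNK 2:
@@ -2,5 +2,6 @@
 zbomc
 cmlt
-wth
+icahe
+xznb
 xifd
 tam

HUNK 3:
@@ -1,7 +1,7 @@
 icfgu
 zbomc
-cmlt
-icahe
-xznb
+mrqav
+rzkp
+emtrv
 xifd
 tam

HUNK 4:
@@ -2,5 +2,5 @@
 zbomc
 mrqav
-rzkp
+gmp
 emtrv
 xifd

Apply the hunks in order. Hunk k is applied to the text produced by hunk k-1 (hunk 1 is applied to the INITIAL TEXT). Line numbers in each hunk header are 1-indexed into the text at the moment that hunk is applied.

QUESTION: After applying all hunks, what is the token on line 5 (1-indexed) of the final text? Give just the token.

Answer: emtrv

Derivation:
Hunk 1: at line 1 remove [qteao,zpct] add [cmlt,wth] -> 6 lines: icfgu zbomc cmlt wth xifd tam
Hunk 2: at line 2 remove [wth] add [icahe,xznb] -> 7 lines: icfgu zbomc cmlt icahe xznb xifd tam
Hunk 3: at line 1 remove [cmlt,icahe,xznb] add [mrqav,rzkp,emtrv] -> 7 lines: icfgu zbomc mrqav rzkp emtrv xifd tam
Hunk 4: at line 2 remove [rzkp] add [gmp] -> 7 lines: icfgu zbomc mrqav gmp emtrv xifd tam
Final line 5: emtrv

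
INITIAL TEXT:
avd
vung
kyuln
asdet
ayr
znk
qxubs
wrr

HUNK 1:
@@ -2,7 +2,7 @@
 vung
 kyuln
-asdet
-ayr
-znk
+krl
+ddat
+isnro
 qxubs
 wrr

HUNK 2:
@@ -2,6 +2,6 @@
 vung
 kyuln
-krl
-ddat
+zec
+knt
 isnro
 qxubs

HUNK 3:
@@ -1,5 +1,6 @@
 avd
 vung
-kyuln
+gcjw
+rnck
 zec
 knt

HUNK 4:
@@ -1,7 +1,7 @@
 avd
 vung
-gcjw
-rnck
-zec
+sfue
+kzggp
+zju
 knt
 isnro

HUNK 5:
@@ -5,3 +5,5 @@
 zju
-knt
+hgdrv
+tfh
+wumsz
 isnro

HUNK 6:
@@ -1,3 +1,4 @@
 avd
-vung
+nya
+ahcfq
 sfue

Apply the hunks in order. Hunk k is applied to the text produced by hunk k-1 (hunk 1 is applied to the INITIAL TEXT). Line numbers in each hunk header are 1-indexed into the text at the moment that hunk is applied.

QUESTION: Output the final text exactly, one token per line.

Hunk 1: at line 2 remove [asdet,ayr,znk] add [krl,ddat,isnro] -> 8 lines: avd vung kyuln krl ddat isnro qxubs wrr
Hunk 2: at line 2 remove [krl,ddat] add [zec,knt] -> 8 lines: avd vung kyuln zec knt isnro qxubs wrr
Hunk 3: at line 1 remove [kyuln] add [gcjw,rnck] -> 9 lines: avd vung gcjw rnck zec knt isnro qxubs wrr
Hunk 4: at line 1 remove [gcjw,rnck,zec] add [sfue,kzggp,zju] -> 9 lines: avd vung sfue kzggp zju knt isnro qxubs wrr
Hunk 5: at line 5 remove [knt] add [hgdrv,tfh,wumsz] -> 11 lines: avd vung sfue kzggp zju hgdrv tfh wumsz isnro qxubs wrr
Hunk 6: at line 1 remove [vung] add [nya,ahcfq] -> 12 lines: avd nya ahcfq sfue kzggp zju hgdrv tfh wumsz isnro qxubs wrr

Answer: avd
nya
ahcfq
sfue
kzggp
zju
hgdrv
tfh
wumsz
isnro
qxubs
wrr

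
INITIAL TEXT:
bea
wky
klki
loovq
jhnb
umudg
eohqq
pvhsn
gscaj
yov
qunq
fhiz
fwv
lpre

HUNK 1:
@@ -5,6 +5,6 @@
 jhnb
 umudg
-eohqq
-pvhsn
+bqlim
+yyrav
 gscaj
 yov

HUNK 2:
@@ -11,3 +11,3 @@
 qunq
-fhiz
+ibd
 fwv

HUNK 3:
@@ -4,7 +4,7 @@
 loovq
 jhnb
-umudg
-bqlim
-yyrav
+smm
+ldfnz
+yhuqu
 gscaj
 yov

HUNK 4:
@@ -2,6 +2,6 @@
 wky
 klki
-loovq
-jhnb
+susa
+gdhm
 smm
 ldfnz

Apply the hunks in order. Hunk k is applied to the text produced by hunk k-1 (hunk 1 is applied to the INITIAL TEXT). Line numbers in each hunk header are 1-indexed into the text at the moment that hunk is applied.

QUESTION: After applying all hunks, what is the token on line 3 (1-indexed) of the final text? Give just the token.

Answer: klki

Derivation:
Hunk 1: at line 5 remove [eohqq,pvhsn] add [bqlim,yyrav] -> 14 lines: bea wky klki loovq jhnb umudg bqlim yyrav gscaj yov qunq fhiz fwv lpre
Hunk 2: at line 11 remove [fhiz] add [ibd] -> 14 lines: bea wky klki loovq jhnb umudg bqlim yyrav gscaj yov qunq ibd fwv lpre
Hunk 3: at line 4 remove [umudg,bqlim,yyrav] add [smm,ldfnz,yhuqu] -> 14 lines: bea wky klki loovq jhnb smm ldfnz yhuqu gscaj yov qunq ibd fwv lpre
Hunk 4: at line 2 remove [loovq,jhnb] add [susa,gdhm] -> 14 lines: bea wky klki susa gdhm smm ldfnz yhuqu gscaj yov qunq ibd fwv lpre
Final line 3: klki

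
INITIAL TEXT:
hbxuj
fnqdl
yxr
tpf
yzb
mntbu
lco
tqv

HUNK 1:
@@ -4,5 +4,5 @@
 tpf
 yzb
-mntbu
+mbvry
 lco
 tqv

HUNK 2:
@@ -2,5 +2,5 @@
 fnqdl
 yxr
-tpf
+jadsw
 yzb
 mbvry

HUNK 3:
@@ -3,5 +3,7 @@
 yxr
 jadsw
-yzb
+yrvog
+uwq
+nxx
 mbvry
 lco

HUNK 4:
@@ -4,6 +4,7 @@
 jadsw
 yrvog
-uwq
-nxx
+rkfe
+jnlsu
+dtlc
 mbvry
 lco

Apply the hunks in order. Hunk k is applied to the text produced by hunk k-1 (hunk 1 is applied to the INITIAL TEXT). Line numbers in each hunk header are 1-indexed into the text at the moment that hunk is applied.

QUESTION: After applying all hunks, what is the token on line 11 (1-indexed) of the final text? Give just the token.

Hunk 1: at line 4 remove [mntbu] add [mbvry] -> 8 lines: hbxuj fnqdl yxr tpf yzb mbvry lco tqv
Hunk 2: at line 2 remove [tpf] add [jadsw] -> 8 lines: hbxuj fnqdl yxr jadsw yzb mbvry lco tqv
Hunk 3: at line 3 remove [yzb] add [yrvog,uwq,nxx] -> 10 lines: hbxuj fnqdl yxr jadsw yrvog uwq nxx mbvry lco tqv
Hunk 4: at line 4 remove [uwq,nxx] add [rkfe,jnlsu,dtlc] -> 11 lines: hbxuj fnqdl yxr jadsw yrvog rkfe jnlsu dtlc mbvry lco tqv
Final line 11: tqv

Answer: tqv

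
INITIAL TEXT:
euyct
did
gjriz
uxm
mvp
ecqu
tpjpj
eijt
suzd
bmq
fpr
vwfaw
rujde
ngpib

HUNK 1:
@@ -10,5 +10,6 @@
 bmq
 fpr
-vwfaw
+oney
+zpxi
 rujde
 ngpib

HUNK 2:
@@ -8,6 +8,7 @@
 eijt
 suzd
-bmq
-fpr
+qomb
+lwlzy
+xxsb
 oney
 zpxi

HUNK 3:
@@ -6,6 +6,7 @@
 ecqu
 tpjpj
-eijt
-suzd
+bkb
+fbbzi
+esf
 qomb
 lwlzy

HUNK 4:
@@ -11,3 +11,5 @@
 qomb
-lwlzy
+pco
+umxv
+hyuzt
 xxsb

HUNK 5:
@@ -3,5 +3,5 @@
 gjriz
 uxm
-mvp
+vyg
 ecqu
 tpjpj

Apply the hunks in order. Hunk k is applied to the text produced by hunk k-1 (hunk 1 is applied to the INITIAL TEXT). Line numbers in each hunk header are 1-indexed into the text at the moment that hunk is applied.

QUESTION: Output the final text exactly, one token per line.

Hunk 1: at line 10 remove [vwfaw] add [oney,zpxi] -> 15 lines: euyct did gjriz uxm mvp ecqu tpjpj eijt suzd bmq fpr oney zpxi rujde ngpib
Hunk 2: at line 8 remove [bmq,fpr] add [qomb,lwlzy,xxsb] -> 16 lines: euyct did gjriz uxm mvp ecqu tpjpj eijt suzd qomb lwlzy xxsb oney zpxi rujde ngpib
Hunk 3: at line 6 remove [eijt,suzd] add [bkb,fbbzi,esf] -> 17 lines: euyct did gjriz uxm mvp ecqu tpjpj bkb fbbzi esf qomb lwlzy xxsb oney zpxi rujde ngpib
Hunk 4: at line 11 remove [lwlzy] add [pco,umxv,hyuzt] -> 19 lines: euyct did gjriz uxm mvp ecqu tpjpj bkb fbbzi esf qomb pco umxv hyuzt xxsb oney zpxi rujde ngpib
Hunk 5: at line 3 remove [mvp] add [vyg] -> 19 lines: euyct did gjriz uxm vyg ecqu tpjpj bkb fbbzi esf qomb pco umxv hyuzt xxsb oney zpxi rujde ngpib

Answer: euyct
did
gjriz
uxm
vyg
ecqu
tpjpj
bkb
fbbzi
esf
qomb
pco
umxv
hyuzt
xxsb
oney
zpxi
rujde
ngpib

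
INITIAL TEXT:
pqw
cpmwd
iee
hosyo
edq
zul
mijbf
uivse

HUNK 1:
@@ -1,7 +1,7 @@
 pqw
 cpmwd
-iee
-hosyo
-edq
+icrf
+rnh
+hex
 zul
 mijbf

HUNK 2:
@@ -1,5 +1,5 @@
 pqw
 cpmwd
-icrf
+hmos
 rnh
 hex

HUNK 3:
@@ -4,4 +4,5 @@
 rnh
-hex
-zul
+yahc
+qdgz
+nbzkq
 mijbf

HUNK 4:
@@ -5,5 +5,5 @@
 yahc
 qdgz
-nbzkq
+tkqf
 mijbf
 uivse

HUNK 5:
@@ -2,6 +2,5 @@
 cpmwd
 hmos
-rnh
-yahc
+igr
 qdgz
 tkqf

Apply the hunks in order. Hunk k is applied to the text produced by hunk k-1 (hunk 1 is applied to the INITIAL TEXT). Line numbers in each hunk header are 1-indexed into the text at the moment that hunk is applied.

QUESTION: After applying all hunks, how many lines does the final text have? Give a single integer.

Answer: 8

Derivation:
Hunk 1: at line 1 remove [iee,hosyo,edq] add [icrf,rnh,hex] -> 8 lines: pqw cpmwd icrf rnh hex zul mijbf uivse
Hunk 2: at line 1 remove [icrf] add [hmos] -> 8 lines: pqw cpmwd hmos rnh hex zul mijbf uivse
Hunk 3: at line 4 remove [hex,zul] add [yahc,qdgz,nbzkq] -> 9 lines: pqw cpmwd hmos rnh yahc qdgz nbzkq mijbf uivse
Hunk 4: at line 5 remove [nbzkq] add [tkqf] -> 9 lines: pqw cpmwd hmos rnh yahc qdgz tkqf mijbf uivse
Hunk 5: at line 2 remove [rnh,yahc] add [igr] -> 8 lines: pqw cpmwd hmos igr qdgz tkqf mijbf uivse
Final line count: 8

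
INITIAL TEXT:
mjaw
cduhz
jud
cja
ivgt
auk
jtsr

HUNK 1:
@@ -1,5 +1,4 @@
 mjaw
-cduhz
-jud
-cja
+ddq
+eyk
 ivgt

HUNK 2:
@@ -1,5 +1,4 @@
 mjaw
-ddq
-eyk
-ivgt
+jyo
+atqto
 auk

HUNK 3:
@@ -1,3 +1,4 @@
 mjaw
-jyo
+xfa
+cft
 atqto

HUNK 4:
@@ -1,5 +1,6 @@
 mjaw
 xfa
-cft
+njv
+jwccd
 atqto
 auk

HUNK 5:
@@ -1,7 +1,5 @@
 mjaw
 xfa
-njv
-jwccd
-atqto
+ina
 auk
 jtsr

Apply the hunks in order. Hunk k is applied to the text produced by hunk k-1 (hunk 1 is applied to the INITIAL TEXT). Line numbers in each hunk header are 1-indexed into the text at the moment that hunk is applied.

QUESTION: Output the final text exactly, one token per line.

Hunk 1: at line 1 remove [cduhz,jud,cja] add [ddq,eyk] -> 6 lines: mjaw ddq eyk ivgt auk jtsr
Hunk 2: at line 1 remove [ddq,eyk,ivgt] add [jyo,atqto] -> 5 lines: mjaw jyo atqto auk jtsr
Hunk 3: at line 1 remove [jyo] add [xfa,cft] -> 6 lines: mjaw xfa cft atqto auk jtsr
Hunk 4: at line 1 remove [cft] add [njv,jwccd] -> 7 lines: mjaw xfa njv jwccd atqto auk jtsr
Hunk 5: at line 1 remove [njv,jwccd,atqto] add [ina] -> 5 lines: mjaw xfa ina auk jtsr

Answer: mjaw
xfa
ina
auk
jtsr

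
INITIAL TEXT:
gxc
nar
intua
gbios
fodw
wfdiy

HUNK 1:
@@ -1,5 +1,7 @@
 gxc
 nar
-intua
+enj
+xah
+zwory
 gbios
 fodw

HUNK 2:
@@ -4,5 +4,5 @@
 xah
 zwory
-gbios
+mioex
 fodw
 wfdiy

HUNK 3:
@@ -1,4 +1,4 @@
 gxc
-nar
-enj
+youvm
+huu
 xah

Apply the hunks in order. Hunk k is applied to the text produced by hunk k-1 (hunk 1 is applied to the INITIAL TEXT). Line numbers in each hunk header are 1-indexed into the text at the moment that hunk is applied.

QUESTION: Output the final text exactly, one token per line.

Hunk 1: at line 1 remove [intua] add [enj,xah,zwory] -> 8 lines: gxc nar enj xah zwory gbios fodw wfdiy
Hunk 2: at line 4 remove [gbios] add [mioex] -> 8 lines: gxc nar enj xah zwory mioex fodw wfdiy
Hunk 3: at line 1 remove [nar,enj] add [youvm,huu] -> 8 lines: gxc youvm huu xah zwory mioex fodw wfdiy

Answer: gxc
youvm
huu
xah
zwory
mioex
fodw
wfdiy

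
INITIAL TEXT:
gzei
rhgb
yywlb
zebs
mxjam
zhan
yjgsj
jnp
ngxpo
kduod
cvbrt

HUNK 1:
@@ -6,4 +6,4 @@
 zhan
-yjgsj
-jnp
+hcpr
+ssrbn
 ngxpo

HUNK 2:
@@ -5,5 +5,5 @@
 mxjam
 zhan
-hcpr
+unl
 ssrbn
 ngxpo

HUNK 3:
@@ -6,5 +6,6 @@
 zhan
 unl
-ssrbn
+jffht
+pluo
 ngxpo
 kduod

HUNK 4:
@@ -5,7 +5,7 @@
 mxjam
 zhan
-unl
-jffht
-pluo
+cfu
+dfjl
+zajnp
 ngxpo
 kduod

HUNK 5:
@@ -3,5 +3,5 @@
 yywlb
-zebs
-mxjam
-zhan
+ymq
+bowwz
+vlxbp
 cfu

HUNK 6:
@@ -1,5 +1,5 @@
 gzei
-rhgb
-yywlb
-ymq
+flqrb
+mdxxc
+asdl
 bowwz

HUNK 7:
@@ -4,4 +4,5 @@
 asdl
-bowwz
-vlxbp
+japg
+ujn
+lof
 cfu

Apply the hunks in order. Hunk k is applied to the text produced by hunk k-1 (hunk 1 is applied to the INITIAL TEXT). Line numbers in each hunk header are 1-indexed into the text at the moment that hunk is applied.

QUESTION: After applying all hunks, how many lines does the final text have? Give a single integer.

Hunk 1: at line 6 remove [yjgsj,jnp] add [hcpr,ssrbn] -> 11 lines: gzei rhgb yywlb zebs mxjam zhan hcpr ssrbn ngxpo kduod cvbrt
Hunk 2: at line 5 remove [hcpr] add [unl] -> 11 lines: gzei rhgb yywlb zebs mxjam zhan unl ssrbn ngxpo kduod cvbrt
Hunk 3: at line 6 remove [ssrbn] add [jffht,pluo] -> 12 lines: gzei rhgb yywlb zebs mxjam zhan unl jffht pluo ngxpo kduod cvbrt
Hunk 4: at line 5 remove [unl,jffht,pluo] add [cfu,dfjl,zajnp] -> 12 lines: gzei rhgb yywlb zebs mxjam zhan cfu dfjl zajnp ngxpo kduod cvbrt
Hunk 5: at line 3 remove [zebs,mxjam,zhan] add [ymq,bowwz,vlxbp] -> 12 lines: gzei rhgb yywlb ymq bowwz vlxbp cfu dfjl zajnp ngxpo kduod cvbrt
Hunk 6: at line 1 remove [rhgb,yywlb,ymq] add [flqrb,mdxxc,asdl] -> 12 lines: gzei flqrb mdxxc asdl bowwz vlxbp cfu dfjl zajnp ngxpo kduod cvbrt
Hunk 7: at line 4 remove [bowwz,vlxbp] add [japg,ujn,lof] -> 13 lines: gzei flqrb mdxxc asdl japg ujn lof cfu dfjl zajnp ngxpo kduod cvbrt
Final line count: 13

Answer: 13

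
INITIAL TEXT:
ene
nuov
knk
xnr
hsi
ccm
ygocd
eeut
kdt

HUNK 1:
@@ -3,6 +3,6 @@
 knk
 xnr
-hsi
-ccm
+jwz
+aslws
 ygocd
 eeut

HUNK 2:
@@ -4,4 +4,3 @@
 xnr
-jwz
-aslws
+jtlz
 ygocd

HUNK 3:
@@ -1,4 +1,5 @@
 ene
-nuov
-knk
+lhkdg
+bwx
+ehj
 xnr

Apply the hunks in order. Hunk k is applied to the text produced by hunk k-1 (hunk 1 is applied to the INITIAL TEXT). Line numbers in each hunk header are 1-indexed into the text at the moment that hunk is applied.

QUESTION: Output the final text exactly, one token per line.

Answer: ene
lhkdg
bwx
ehj
xnr
jtlz
ygocd
eeut
kdt

Derivation:
Hunk 1: at line 3 remove [hsi,ccm] add [jwz,aslws] -> 9 lines: ene nuov knk xnr jwz aslws ygocd eeut kdt
Hunk 2: at line 4 remove [jwz,aslws] add [jtlz] -> 8 lines: ene nuov knk xnr jtlz ygocd eeut kdt
Hunk 3: at line 1 remove [nuov,knk] add [lhkdg,bwx,ehj] -> 9 lines: ene lhkdg bwx ehj xnr jtlz ygocd eeut kdt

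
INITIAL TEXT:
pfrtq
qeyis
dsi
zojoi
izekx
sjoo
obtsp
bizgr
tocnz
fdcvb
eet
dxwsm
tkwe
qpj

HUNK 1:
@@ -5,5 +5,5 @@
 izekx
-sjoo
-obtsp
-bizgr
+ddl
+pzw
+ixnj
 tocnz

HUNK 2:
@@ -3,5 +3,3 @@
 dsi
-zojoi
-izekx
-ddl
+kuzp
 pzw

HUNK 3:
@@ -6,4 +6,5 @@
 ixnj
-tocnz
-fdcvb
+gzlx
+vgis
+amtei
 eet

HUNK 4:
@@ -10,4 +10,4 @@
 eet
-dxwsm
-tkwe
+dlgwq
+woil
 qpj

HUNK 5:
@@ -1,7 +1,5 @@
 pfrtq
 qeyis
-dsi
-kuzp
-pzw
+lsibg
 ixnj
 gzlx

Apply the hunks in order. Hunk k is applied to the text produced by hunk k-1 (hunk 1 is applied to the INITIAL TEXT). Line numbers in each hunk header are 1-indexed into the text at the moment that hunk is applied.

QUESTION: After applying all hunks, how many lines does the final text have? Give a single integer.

Answer: 11

Derivation:
Hunk 1: at line 5 remove [sjoo,obtsp,bizgr] add [ddl,pzw,ixnj] -> 14 lines: pfrtq qeyis dsi zojoi izekx ddl pzw ixnj tocnz fdcvb eet dxwsm tkwe qpj
Hunk 2: at line 3 remove [zojoi,izekx,ddl] add [kuzp] -> 12 lines: pfrtq qeyis dsi kuzp pzw ixnj tocnz fdcvb eet dxwsm tkwe qpj
Hunk 3: at line 6 remove [tocnz,fdcvb] add [gzlx,vgis,amtei] -> 13 lines: pfrtq qeyis dsi kuzp pzw ixnj gzlx vgis amtei eet dxwsm tkwe qpj
Hunk 4: at line 10 remove [dxwsm,tkwe] add [dlgwq,woil] -> 13 lines: pfrtq qeyis dsi kuzp pzw ixnj gzlx vgis amtei eet dlgwq woil qpj
Hunk 5: at line 1 remove [dsi,kuzp,pzw] add [lsibg] -> 11 lines: pfrtq qeyis lsibg ixnj gzlx vgis amtei eet dlgwq woil qpj
Final line count: 11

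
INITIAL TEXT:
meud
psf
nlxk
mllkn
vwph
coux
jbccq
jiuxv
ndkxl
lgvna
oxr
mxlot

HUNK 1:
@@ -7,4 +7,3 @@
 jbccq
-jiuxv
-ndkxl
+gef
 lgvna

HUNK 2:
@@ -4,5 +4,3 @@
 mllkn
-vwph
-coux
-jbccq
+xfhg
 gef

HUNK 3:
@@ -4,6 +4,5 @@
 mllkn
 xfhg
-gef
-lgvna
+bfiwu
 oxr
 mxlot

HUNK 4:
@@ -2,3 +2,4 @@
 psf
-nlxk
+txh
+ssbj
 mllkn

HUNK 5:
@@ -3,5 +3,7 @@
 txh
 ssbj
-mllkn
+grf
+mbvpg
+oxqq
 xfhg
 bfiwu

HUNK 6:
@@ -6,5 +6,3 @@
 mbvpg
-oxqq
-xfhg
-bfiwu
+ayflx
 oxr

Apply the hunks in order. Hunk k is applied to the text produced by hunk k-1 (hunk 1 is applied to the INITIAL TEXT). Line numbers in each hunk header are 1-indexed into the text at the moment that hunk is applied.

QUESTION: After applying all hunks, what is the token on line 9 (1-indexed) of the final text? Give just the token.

Answer: mxlot

Derivation:
Hunk 1: at line 7 remove [jiuxv,ndkxl] add [gef] -> 11 lines: meud psf nlxk mllkn vwph coux jbccq gef lgvna oxr mxlot
Hunk 2: at line 4 remove [vwph,coux,jbccq] add [xfhg] -> 9 lines: meud psf nlxk mllkn xfhg gef lgvna oxr mxlot
Hunk 3: at line 4 remove [gef,lgvna] add [bfiwu] -> 8 lines: meud psf nlxk mllkn xfhg bfiwu oxr mxlot
Hunk 4: at line 2 remove [nlxk] add [txh,ssbj] -> 9 lines: meud psf txh ssbj mllkn xfhg bfiwu oxr mxlot
Hunk 5: at line 3 remove [mllkn] add [grf,mbvpg,oxqq] -> 11 lines: meud psf txh ssbj grf mbvpg oxqq xfhg bfiwu oxr mxlot
Hunk 6: at line 6 remove [oxqq,xfhg,bfiwu] add [ayflx] -> 9 lines: meud psf txh ssbj grf mbvpg ayflx oxr mxlot
Final line 9: mxlot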